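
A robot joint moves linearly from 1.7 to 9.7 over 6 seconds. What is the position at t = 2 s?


s = t/T = 2/6 = 0.3333
p(t) = p0 + (pf-p0)*s
= 1.7 + (9.7 - 1.7) * 0.3333
= 4.3667


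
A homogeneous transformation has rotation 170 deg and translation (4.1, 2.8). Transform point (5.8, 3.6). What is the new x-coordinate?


x' = cos(theta)*px - sin(theta)*py + tx
= -0.9848*5.8 - 0.1736*3.6 + 4.1
= -2.237


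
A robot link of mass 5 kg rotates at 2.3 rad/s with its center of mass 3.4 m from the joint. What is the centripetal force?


F = m * omega^2 * r
= 5 * 2.3^2 * 3.4
= 5 * 5.29 * 3.4
= 89.93 N


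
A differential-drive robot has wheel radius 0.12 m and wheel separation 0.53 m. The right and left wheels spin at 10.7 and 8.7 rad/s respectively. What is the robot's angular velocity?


vR = r*wR = 0.12*10.7 = 1.284 m/s
vL = r*wL = 0.12*8.7 = 1.044 m/s
v = (vR+vL)/2 = 1.164 m/s
omega = (vR-vL)/L = 0.4528 rad/s
angular velocity = 0.4528 rad/s


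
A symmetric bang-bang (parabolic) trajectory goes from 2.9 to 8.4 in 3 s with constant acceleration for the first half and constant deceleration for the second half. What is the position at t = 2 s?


Symmetric rest-to-rest: each phase covers (pf-p0)/2 in time T/2. 0.5*a*(T/2)^2 = (pf-p0)/2 => a = 4*(pf-p0)/T^2
a = 4*(8.4-2.9)/3^2 = 2.4444
t = 2 is in the deceleration phase (t > T/2).
p = pf - 0.5*a*(T-t)^2 = 8.4 - 0.5*2.4444*1^2
= 7.1778


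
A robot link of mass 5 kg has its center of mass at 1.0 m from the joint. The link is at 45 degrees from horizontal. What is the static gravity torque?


tau = m*g*L*cos(angle)
= 5 * 9.81 * 1.0 * cos(45 deg)
= 5 * 9.81 * 1.0 * 0.7071
= 34.6836 Nm


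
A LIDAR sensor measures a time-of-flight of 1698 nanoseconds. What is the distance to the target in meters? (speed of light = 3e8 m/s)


tof = 1698 ns = 1.698e-06 s
dist = c * tof / 2
= 3e8 * 1.698e-06 / 2
= 254.7 m


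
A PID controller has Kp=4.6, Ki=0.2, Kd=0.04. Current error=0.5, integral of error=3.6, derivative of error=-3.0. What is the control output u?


u = Kp*e + Ki*int(e) + Kd*de/dt
= 4.6*0.5 + 0.2*3.6 + 0.04*(-3.0)
= 2.3 + 0.72 + -0.12
= 2.9


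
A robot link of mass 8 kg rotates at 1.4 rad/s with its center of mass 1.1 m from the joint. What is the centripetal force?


F = m * omega^2 * r
= 8 * 1.4^2 * 1.1
= 8 * 1.96 * 1.1
= 17.248 N


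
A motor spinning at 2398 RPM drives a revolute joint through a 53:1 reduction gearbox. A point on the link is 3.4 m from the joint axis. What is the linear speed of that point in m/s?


omega_motor = 2398 * 2*pi/60 = 251.118 rad/s
omega_joint = omega_motor / 53 = 4.7381 rad/s
v = omega_joint * r = 4.7381 * 3.4
= 16.1095 m/s


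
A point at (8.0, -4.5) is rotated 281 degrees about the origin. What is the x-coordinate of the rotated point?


x' = x*cos(theta) - y*sin(theta)
cos(281 deg) = 0.1908, sin(281 deg) = -0.9816
x' = 8.0 * 0.1908 - -4.5 * -0.9816
= 1.5265 - 4.4173
= -2.8909


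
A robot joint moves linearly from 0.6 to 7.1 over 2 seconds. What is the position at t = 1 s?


s = t/T = 1/2 = 0.5
p(t) = p0 + (pf-p0)*s
= 0.6 + (7.1 - 0.6) * 0.5
= 3.85


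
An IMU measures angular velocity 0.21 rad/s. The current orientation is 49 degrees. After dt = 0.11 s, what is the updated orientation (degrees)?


delta_theta = w * dt = 0.21 * 0.11 = 0.0231 rad
= 1.3235 deg
theta_new = 49 + 1.3235 = 50.3235 deg


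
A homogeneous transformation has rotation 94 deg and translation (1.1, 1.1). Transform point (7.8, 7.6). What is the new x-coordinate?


x' = cos(theta)*px - sin(theta)*py + tx
= -0.0698*7.8 - 0.9976*7.6 + 1.1
= -7.0256


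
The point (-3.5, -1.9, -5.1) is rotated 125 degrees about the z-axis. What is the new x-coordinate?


Rotation about z-axis: x' = x*cos(theta) - y*sin(theta)
= -3.5 * -0.5736 - -1.9 * 0.8192
= 3.5639


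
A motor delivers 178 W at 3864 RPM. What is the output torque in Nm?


omega = 3864 * 2*pi/60 = 404.6371 rad/s
tau = P / omega = 178 / 404.6371
= 0.4399 Nm


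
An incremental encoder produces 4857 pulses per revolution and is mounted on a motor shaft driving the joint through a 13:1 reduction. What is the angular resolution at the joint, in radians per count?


counts per rev = 4857
effective counts at joint = 4857 * 13 = 63141
resolution = 2*pi / 63141
= 9.9510e-05 rad/count


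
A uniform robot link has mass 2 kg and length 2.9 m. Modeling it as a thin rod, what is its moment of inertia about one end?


I = (1/3) * m * L^2
= (1/3) * 2 * 2.9^2
= 0.333333 * 2 * 8.41
= 5.6067 kg*m^2


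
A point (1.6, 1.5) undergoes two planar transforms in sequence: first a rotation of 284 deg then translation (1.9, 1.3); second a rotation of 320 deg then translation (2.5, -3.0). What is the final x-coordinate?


After transform 1:
x1 = cos(284)*1.6 - sin(284)*1.5 + 1.9 = 3.7425
y1 = sin(284)*1.6 + cos(284)*1.5 + 1.3 = 0.1104
After transform 2:
x2 = cos(320)*3.7425 - sin(320)*0.1104 + 2.5
= 5.4379


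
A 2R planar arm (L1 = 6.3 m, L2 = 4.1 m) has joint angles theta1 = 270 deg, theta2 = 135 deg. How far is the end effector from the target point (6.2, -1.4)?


End effector via forward kinematics:
x = L1*cos(t1) + L2*cos(t1+t2) = 2.8991
y = L1*sin(t1) + L2*sin(t1+t2) = -3.4009
Distance to target:
d = sqrt((6.2 - 2.8991)^2 + (-1.4 - -3.4009)^2)
= sqrt(10.8957 + 4.0034)
= 3.8599 m


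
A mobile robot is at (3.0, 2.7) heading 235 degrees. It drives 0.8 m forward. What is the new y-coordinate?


y_new = y0 + d*sin(theta)
= 2.7 + 0.8*sin(235)
= 2.7 + -0.6553
= 2.0447


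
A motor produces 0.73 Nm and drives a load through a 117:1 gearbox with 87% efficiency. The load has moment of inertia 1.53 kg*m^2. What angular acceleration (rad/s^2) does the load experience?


tau_out = tau_motor * N * eta
= 0.73 * 117 * 0.87 = 74.3067 Nm
alpha = tau_out / I = 74.3067 / 1.53
= 48.5665 rad/s^2


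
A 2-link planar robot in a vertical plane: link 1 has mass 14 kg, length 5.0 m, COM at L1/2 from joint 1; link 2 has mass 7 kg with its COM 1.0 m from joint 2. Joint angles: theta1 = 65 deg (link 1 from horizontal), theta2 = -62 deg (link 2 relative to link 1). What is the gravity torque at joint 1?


Horizontal distance from joint 1 to link-1 COM:
  x_c1 = (L1/2)*cos(t1) = 2.5 * 0.4226 = 1.0565 m
Horizontal distance from joint 1 to link-2 COM:
  x_c2 = L1*cos(t1) + Lc2*cos(t1+t2)
       = 5.0*0.4226 + 1.0*0.9986 = 3.1117 m
tau1 = m1*g*x_c1 + m2*g*x_c2
     = 14*9.81*1.0565 + 7*9.81*3.1117
     = 145.106 + 213.6819
     = 358.7879 Nm


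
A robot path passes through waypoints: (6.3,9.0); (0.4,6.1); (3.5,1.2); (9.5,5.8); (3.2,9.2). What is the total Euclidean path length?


Segment lengths:
  seg1 = sqrt((-5.9)^2 + (-2.9)^2) = 6.5742
  seg2 = sqrt((3.1)^2 + (-4.9)^2) = 5.7983
  seg3 = sqrt((6.0)^2 + (4.6)^2) = 7.5604
  seg4 = sqrt((-6.3)^2 + (3.4)^2) = 7.1589
Total = 27.0918


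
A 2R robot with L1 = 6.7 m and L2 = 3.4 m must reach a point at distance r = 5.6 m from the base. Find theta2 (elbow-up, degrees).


cos(theta2) = (r^2 - L1^2 - L2^2) / (2*L1*L2)
cos(theta2) = (31.36 - 44.89 - 11.56) / 45.56
cos(theta2) = -0.550702
theta2 = 123.4152 degrees


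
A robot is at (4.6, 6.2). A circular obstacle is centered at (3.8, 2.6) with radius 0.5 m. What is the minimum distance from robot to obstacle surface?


center_dist = sqrt((4.6-3.8)^2 + (6.2-2.6)^2)
= sqrt(0.64 + 12.96)
= 3.6878
min_dist = center_dist - radius = 3.6878 - 0.5 = 3.1878 m


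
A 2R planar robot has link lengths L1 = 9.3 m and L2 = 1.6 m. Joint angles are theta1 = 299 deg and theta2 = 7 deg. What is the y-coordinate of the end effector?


Convert angles to radians: theta1 = 5.2185, theta2 = 0.1222
y = L1*sin(theta1) + L2*sin(theta1+theta2)
y = -8.134 + -1.2944
y = -9.4284


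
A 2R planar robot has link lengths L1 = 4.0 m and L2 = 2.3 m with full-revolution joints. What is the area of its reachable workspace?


r_max = L1 + L2 = 6.3 m
r_min = |L1 - L2| = 1.7 m
Area = pi*(r_max^2 - r_min^2)
= pi*(39.69 - 2.89)
= pi * 36.8
= 115.6106 m^2


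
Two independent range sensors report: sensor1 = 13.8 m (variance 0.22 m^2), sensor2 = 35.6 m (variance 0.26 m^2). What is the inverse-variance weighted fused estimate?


w1 = (1/var1) / (1/var1 + 1/var2)
   = 4.5455 / (4.5455 + 3.8462) = 0.5417
w2 = 1 - w1 = 0.4583
fused = w1*s1 + w2*s2 = 7.475 + 16.3167
= 23.7917 m


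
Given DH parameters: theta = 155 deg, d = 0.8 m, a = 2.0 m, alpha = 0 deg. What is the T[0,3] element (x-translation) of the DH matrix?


T[0,3] = a * cos(theta)
= 2.0 * cos(155 deg)
= 2.0 * -0.9063
= -1.8126


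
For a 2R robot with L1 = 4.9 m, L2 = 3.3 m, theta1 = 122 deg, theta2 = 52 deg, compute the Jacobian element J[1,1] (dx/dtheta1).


J[1,1] = -L1*sin(t1) - L2*sin(t1+t2)
= -4.9*sin(122) - 3.3*sin(174)
= -4.5004


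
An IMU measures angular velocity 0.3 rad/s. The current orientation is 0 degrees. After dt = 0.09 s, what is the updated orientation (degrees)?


delta_theta = w * dt = 0.3 * 0.09 = 0.027 rad
= 1.547 deg
theta_new = 0 + 1.547 = 1.547 deg


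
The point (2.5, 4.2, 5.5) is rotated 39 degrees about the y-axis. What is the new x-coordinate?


Rotation about y-axis: x' = x*cos(theta) + z*sin(theta)
= 2.5 * 0.7771 + 5.5 * 0.6293
= 5.4041


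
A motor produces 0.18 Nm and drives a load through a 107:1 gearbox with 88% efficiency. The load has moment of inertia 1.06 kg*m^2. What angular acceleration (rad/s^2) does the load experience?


tau_out = tau_motor * N * eta
= 0.18 * 107 * 0.88 = 16.9488 Nm
alpha = tau_out / I = 16.9488 / 1.06
= 15.9894 rad/s^2


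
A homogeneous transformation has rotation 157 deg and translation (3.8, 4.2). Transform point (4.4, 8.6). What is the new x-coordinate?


x' = cos(theta)*px - sin(theta)*py + tx
= -0.9205*4.4 - 0.3907*8.6 + 3.8
= -3.6105


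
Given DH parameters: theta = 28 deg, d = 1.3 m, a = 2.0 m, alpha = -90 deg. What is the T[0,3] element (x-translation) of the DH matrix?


T[0,3] = a * cos(theta)
= 2.0 * cos(28 deg)
= 2.0 * 0.8829
= 1.7659


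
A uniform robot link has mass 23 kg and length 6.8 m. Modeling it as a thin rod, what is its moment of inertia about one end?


I = (1/3) * m * L^2
= (1/3) * 23 * 6.8^2
= 0.333333 * 23 * 46.24
= 354.5067 kg*m^2


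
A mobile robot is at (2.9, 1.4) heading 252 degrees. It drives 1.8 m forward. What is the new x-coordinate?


x_new = x0 + d*cos(theta)
= 2.9 + 1.8*cos(252)
= 2.9 + -0.5562
= 2.3438


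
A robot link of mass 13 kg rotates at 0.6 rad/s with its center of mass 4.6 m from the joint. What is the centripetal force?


F = m * omega^2 * r
= 13 * 0.6^2 * 4.6
= 13 * 0.36 * 4.6
= 21.528 N


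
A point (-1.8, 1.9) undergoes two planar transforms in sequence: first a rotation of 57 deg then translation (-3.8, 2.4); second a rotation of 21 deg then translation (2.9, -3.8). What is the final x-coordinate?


After transform 1:
x1 = cos(57)*-1.8 - sin(57)*1.9 + -3.8 = -6.3738
y1 = sin(57)*-1.8 + cos(57)*1.9 + 2.4 = 1.9252
After transform 2:
x2 = cos(21)*-6.3738 - sin(21)*1.9252 + 2.9
= -3.7404


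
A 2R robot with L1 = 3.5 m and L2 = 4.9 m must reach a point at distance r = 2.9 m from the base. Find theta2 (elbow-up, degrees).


cos(theta2) = (r^2 - L1^2 - L2^2) / (2*L1*L2)
cos(theta2) = (8.41 - 12.25 - 24.01) / 34.3
cos(theta2) = -0.811953
theta2 = 144.2872 degrees


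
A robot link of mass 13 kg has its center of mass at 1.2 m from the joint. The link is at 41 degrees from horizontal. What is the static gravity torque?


tau = m*g*L*cos(angle)
= 13 * 9.81 * 1.2 * cos(41 deg)
= 13 * 9.81 * 1.2 * 0.7547
= 115.4977 Nm


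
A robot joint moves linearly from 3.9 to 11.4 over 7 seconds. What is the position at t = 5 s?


s = t/T = 5/7 = 0.7143
p(t) = p0 + (pf-p0)*s
= 3.9 + (11.4 - 3.9) * 0.7143
= 9.2571


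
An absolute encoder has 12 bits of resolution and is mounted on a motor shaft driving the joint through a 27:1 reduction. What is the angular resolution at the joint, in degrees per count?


counts = 2^12 = 4096
effective counts at joint = 4096 * 27 = 110592
resolution = 360 / 110592
= 0.0033 deg/count


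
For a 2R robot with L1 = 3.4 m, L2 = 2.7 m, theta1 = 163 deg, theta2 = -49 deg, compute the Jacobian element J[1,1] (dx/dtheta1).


J[1,1] = -L1*sin(t1) - L2*sin(t1+t2)
= -3.4*sin(163) - 2.7*sin(114)
= -3.4606


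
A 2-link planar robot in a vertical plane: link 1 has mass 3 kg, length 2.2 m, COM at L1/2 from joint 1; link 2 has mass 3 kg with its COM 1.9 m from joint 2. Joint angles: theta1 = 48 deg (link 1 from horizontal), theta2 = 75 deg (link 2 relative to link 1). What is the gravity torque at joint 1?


Horizontal distance from joint 1 to link-1 COM:
  x_c1 = (L1/2)*cos(t1) = 1.1 * 0.6691 = 0.736 m
Horizontal distance from joint 1 to link-2 COM:
  x_c2 = L1*cos(t1) + Lc2*cos(t1+t2)
       = 2.2*0.6691 + 1.9*-0.5446 = 0.4373 m
tau1 = m1*g*x_c1 + m2*g*x_c2
     = 3*9.81*0.736 + 3*9.81*0.4373
     = 21.6618 + 12.8689
     = 34.5307 Nm


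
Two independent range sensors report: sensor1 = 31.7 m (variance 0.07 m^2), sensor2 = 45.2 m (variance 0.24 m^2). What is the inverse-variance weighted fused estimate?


w1 = (1/var1) / (1/var1 + 1/var2)
   = 14.2857 / (14.2857 + 4.1667) = 0.7742
w2 = 1 - w1 = 0.2258
fused = w1*s1 + w2*s2 = 24.5419 + 10.2065
= 34.7484 m


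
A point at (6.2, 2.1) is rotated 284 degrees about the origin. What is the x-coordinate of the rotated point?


x' = x*cos(theta) - y*sin(theta)
cos(284 deg) = 0.2419, sin(284 deg) = -0.9703
x' = 6.2 * 0.2419 - 2.1 * -0.9703
= 1.4999 - -2.0376
= 3.5375


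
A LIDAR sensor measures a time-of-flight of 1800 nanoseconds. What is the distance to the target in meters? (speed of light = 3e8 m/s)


tof = 1800 ns = 1.8e-06 s
dist = c * tof / 2
= 3e8 * 1.8e-06 / 2
= 270.0 m


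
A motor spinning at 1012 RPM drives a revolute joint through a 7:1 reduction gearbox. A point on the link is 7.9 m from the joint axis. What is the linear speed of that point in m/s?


omega_motor = 1012 * 2*pi/60 = 105.9764 rad/s
omega_joint = omega_motor / 7 = 15.1395 rad/s
v = omega_joint * r = 15.1395 * 7.9
= 119.6019 m/s


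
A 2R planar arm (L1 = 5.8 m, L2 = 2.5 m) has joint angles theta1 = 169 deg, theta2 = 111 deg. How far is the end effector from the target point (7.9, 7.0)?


End effector via forward kinematics:
x = L1*cos(t1) + L2*cos(t1+t2) = -5.2593
y = L1*sin(t1) + L2*sin(t1+t2) = -1.3553
Distance to target:
d = sqrt((7.9 - -5.2593)^2 + (7.0 - -1.3553)^2)
= sqrt(173.1676 + 69.8115)
= 15.5878 m


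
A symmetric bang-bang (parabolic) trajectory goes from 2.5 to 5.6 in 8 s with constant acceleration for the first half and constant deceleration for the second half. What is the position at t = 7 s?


Symmetric rest-to-rest: each phase covers (pf-p0)/2 in time T/2. 0.5*a*(T/2)^2 = (pf-p0)/2 => a = 4*(pf-p0)/T^2
a = 4*(5.6-2.5)/8^2 = 0.1937
t = 7 is in the deceleration phase (t > T/2).
p = pf - 0.5*a*(T-t)^2 = 5.6 - 0.5*0.1937*1^2
= 5.5031


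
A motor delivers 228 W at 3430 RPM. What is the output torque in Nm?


omega = 3430 * 2*pi/60 = 359.1888 rad/s
tau = P / omega = 228 / 359.1888
= 0.6348 Nm


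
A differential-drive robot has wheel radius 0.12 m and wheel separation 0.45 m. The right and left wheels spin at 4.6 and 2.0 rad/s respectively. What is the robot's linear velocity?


vR = r*wR = 0.12*4.6 = 0.552 m/s
vL = r*wL = 0.12*2.0 = 0.24 m/s
v = (vR+vL)/2 = 0.396 m/s
omega = (vR-vL)/L = 0.6933 rad/s
linear velocity = 0.396 m/s


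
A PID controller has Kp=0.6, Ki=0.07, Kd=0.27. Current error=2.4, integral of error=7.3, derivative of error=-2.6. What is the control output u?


u = Kp*e + Ki*int(e) + Kd*de/dt
= 0.6*2.4 + 0.07*7.3 + 0.27*(-2.6)
= 1.44 + 0.511 + -0.702
= 1.249


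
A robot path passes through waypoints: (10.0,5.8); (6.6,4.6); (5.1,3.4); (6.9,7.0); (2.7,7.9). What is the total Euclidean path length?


Segment lengths:
  seg1 = sqrt((-3.4)^2 + (-1.2)^2) = 3.6056
  seg2 = sqrt((-1.5)^2 + (-1.2)^2) = 1.9209
  seg3 = sqrt((1.8)^2 + (3.6)^2) = 4.0249
  seg4 = sqrt((-4.2)^2 + (0.9)^2) = 4.2953
Total = 13.8468


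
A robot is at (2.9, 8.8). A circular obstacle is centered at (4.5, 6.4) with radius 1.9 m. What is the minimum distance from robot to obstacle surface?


center_dist = sqrt((2.9-4.5)^2 + (8.8-6.4)^2)
= sqrt(2.56 + 5.76)
= 2.8844
min_dist = center_dist - radius = 2.8844 - 1.9 = 0.9844 m


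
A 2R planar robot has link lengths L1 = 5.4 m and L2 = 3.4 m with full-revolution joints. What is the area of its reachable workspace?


r_max = L1 + L2 = 8.8 m
r_min = |L1 - L2| = 2.0 m
Area = pi*(r_max^2 - r_min^2)
= pi*(77.44 - 4.0)
= pi * 73.44
= 230.7186 m^2


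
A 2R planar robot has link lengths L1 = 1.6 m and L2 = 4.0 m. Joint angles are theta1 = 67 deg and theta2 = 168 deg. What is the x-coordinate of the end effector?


Convert angles to radians: theta1 = 1.1694, theta2 = 2.9322
x = L1*cos(theta1) + L2*cos(theta1+theta2)
x = 0.6252 + -2.2943
x = -1.6691


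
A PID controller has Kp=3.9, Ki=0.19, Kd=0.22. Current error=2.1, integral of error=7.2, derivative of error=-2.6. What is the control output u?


u = Kp*e + Ki*int(e) + Kd*de/dt
= 3.9*2.1 + 0.19*7.2 + 0.22*(-2.6)
= 8.19 + 1.368 + -0.572
= 8.986


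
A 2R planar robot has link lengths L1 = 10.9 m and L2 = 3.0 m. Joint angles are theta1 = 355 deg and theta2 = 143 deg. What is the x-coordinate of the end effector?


Convert angles to radians: theta1 = 6.1959, theta2 = 2.4958
x = L1*cos(theta1) + L2*cos(theta1+theta2)
x = 10.8585 + -2.2294
x = 8.6291


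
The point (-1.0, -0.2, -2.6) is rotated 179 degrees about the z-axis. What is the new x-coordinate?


Rotation about z-axis: x' = x*cos(theta) - y*sin(theta)
= -1.0 * -0.9998 - -0.2 * 0.0175
= 1.0033


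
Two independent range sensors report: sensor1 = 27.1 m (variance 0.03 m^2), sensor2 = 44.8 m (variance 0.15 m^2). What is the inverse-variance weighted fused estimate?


w1 = (1/var1) / (1/var1 + 1/var2)
   = 33.3333 / (33.3333 + 6.6667) = 0.8333
w2 = 1 - w1 = 0.1667
fused = w1*s1 + w2*s2 = 22.5833 + 7.4667
= 30.05 m


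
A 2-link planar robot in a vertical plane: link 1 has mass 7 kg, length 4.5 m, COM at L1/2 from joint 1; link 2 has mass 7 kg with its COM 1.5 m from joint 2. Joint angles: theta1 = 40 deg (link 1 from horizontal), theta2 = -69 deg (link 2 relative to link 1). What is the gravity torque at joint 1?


Horizontal distance from joint 1 to link-1 COM:
  x_c1 = (L1/2)*cos(t1) = 2.25 * 0.766 = 1.7236 m
Horizontal distance from joint 1 to link-2 COM:
  x_c2 = L1*cos(t1) + Lc2*cos(t1+t2)
       = 4.5*0.766 + 1.5*0.8746 = 4.7591 m
tau1 = m1*g*x_c1 + m2*g*x_c2
     = 7*9.81*1.7236 + 7*9.81*4.7591
     = 118.3596 + 326.8094
     = 445.169 Nm


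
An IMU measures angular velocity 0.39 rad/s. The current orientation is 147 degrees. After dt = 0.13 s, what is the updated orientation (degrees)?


delta_theta = w * dt = 0.39 * 0.13 = 0.0507 rad
= 2.9049 deg
theta_new = 147 + 2.9049 = 149.9049 deg


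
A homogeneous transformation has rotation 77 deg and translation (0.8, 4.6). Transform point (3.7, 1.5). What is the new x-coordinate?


x' = cos(theta)*px - sin(theta)*py + tx
= 0.225*3.7 - 0.9744*1.5 + 0.8
= 0.1708


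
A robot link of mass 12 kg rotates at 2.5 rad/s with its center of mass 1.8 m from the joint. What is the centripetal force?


F = m * omega^2 * r
= 12 * 2.5^2 * 1.8
= 12 * 6.25 * 1.8
= 135.0 N


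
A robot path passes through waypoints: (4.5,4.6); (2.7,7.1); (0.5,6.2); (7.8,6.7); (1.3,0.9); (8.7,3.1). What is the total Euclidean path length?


Segment lengths:
  seg1 = sqrt((-1.8)^2 + (2.5)^2) = 3.0806
  seg2 = sqrt((-2.2)^2 + (-0.9)^2) = 2.377
  seg3 = sqrt((7.3)^2 + (0.5)^2) = 7.3171
  seg4 = sqrt((-6.5)^2 + (-5.8)^2) = 8.7115
  seg5 = sqrt((7.4)^2 + (2.2)^2) = 7.7201
Total = 29.2063


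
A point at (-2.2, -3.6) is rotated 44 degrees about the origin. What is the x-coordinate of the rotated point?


x' = x*cos(theta) - y*sin(theta)
cos(44 deg) = 0.7193, sin(44 deg) = 0.6947
x' = -2.2 * 0.7193 - -3.6 * 0.6947
= -1.5825 - -2.5008
= 0.9182


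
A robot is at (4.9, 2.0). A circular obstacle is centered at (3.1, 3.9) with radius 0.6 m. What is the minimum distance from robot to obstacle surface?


center_dist = sqrt((4.9-3.1)^2 + (2.0-3.9)^2)
= sqrt(3.24 + 3.61)
= 2.6173
min_dist = center_dist - radius = 2.6173 - 0.6 = 2.0173 m


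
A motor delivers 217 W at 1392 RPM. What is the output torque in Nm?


omega = 1392 * 2*pi/60 = 145.7699 rad/s
tau = P / omega = 217 / 145.7699
= 1.4886 Nm


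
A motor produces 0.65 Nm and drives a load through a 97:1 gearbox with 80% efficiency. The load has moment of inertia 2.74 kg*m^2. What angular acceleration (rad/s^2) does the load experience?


tau_out = tau_motor * N * eta
= 0.65 * 97 * 0.8 = 50.44 Nm
alpha = tau_out / I = 50.44 / 2.74
= 18.4088 rad/s^2


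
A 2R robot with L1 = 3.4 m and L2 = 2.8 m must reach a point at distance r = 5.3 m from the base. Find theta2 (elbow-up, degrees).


cos(theta2) = (r^2 - L1^2 - L2^2) / (2*L1*L2)
cos(theta2) = (28.09 - 11.56 - 7.84) / 19.04
cos(theta2) = 0.456408
theta2 = 62.8445 degrees


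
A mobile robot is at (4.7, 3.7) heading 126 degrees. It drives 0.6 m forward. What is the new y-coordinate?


y_new = y0 + d*sin(theta)
= 3.7 + 0.6*sin(126)
= 3.7 + 0.4854
= 4.1854


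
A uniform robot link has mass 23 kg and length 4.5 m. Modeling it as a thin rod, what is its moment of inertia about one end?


I = (1/3) * m * L^2
= (1/3) * 23 * 4.5^2
= 0.333333 * 23 * 20.25
= 155.25 kg*m^2


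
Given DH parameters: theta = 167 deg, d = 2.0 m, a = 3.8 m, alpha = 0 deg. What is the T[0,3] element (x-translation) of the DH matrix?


T[0,3] = a * cos(theta)
= 3.8 * cos(167 deg)
= 3.8 * -0.9744
= -3.7026


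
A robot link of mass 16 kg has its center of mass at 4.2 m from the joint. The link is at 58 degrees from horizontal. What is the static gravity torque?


tau = m*g*L*cos(angle)
= 16 * 9.81 * 4.2 * cos(58 deg)
= 16 * 9.81 * 4.2 * 0.5299
= 349.3397 Nm


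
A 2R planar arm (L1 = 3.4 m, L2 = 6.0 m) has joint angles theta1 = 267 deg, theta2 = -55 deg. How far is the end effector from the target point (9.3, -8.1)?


End effector via forward kinematics:
x = L1*cos(t1) + L2*cos(t1+t2) = -5.2662
y = L1*sin(t1) + L2*sin(t1+t2) = -6.5749
Distance to target:
d = sqrt((9.3 - -5.2662)^2 + (-8.1 - -6.5749)^2)
= sqrt(212.1751 + 2.3261)
= 14.6459 m


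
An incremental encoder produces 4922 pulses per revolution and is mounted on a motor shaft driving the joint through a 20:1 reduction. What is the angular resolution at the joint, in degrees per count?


counts per rev = 4922
effective counts at joint = 4922 * 20 = 98440
resolution = 360 / 98440
= 0.0037 deg/count


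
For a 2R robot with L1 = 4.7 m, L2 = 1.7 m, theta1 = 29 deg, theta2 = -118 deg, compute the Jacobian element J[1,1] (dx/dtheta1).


J[1,1] = -L1*sin(t1) - L2*sin(t1+t2)
= -4.7*sin(29) - 1.7*sin(-89)
= -0.5789


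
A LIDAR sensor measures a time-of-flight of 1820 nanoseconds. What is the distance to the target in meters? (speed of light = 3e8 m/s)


tof = 1820 ns = 1.82e-06 s
dist = c * tof / 2
= 3e8 * 1.82e-06 / 2
= 273.0 m


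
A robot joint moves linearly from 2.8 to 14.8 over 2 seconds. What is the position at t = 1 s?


s = t/T = 1/2 = 0.5
p(t) = p0 + (pf-p0)*s
= 2.8 + (14.8 - 2.8) * 0.5
= 8.8


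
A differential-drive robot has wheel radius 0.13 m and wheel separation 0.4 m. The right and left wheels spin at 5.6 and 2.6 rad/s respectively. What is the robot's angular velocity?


vR = r*wR = 0.13*5.6 = 0.728 m/s
vL = r*wL = 0.13*2.6 = 0.338 m/s
v = (vR+vL)/2 = 0.533 m/s
omega = (vR-vL)/L = 0.975 rad/s
angular velocity = 0.975 rad/s


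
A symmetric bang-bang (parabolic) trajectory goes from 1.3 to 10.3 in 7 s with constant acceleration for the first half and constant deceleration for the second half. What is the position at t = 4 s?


Symmetric rest-to-rest: each phase covers (pf-p0)/2 in time T/2. 0.5*a*(T/2)^2 = (pf-p0)/2 => a = 4*(pf-p0)/T^2
a = 4*(10.3-1.3)/7^2 = 0.7347
t = 4 is in the deceleration phase (t > T/2).
p = pf - 0.5*a*(T-t)^2 = 10.3 - 0.5*0.7347*3^2
= 6.9939


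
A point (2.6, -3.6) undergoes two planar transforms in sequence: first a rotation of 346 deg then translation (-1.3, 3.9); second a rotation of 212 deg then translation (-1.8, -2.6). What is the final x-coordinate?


After transform 1:
x1 = cos(346)*2.6 - sin(346)*-3.6 + -1.3 = 0.3519
y1 = sin(346)*2.6 + cos(346)*-3.6 + 3.9 = -0.2221
After transform 2:
x2 = cos(212)*0.3519 - sin(212)*-0.2221 + -1.8
= -2.2161


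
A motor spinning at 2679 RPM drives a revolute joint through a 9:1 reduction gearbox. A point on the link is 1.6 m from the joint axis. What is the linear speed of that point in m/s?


omega_motor = 2679 * 2*pi/60 = 280.5442 rad/s
omega_joint = omega_motor / 9 = 31.1716 rad/s
v = omega_joint * r = 31.1716 * 1.6
= 49.8745 m/s


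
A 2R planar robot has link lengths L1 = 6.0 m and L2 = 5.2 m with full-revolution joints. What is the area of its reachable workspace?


r_max = L1 + L2 = 11.2 m
r_min = |L1 - L2| = 0.8 m
Area = pi*(r_max^2 - r_min^2)
= pi*(125.44 - 0.64)
= pi * 124.8
= 392.0708 m^2


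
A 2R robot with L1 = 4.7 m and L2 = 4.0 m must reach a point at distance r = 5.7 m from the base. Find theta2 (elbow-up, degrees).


cos(theta2) = (r^2 - L1^2 - L2^2) / (2*L1*L2)
cos(theta2) = (32.49 - 22.09 - 16.0) / 37.6
cos(theta2) = -0.148936
theta2 = 98.5653 degrees


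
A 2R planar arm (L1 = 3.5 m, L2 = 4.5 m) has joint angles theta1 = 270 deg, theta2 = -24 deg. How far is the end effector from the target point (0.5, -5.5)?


End effector via forward kinematics:
x = L1*cos(t1) + L2*cos(t1+t2) = -1.8303
y = L1*sin(t1) + L2*sin(t1+t2) = -7.611
Distance to target:
d = sqrt((0.5 - -1.8303)^2 + (-5.5 - -7.611)^2)
= sqrt(5.4304 + 4.4561)
= 3.1443 m


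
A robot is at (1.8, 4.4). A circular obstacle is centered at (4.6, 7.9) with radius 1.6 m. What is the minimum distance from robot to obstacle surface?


center_dist = sqrt((1.8-4.6)^2 + (4.4-7.9)^2)
= sqrt(7.84 + 12.25)
= 4.4822
min_dist = center_dist - radius = 4.4822 - 1.6 = 2.8822 m


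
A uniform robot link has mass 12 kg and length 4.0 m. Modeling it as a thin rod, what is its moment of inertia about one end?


I = (1/3) * m * L^2
= (1/3) * 12 * 4.0^2
= 0.333333 * 12 * 16.0
= 64.0 kg*m^2


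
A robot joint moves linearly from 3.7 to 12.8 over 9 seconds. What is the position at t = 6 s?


s = t/T = 6/9 = 0.6667
p(t) = p0 + (pf-p0)*s
= 3.7 + (12.8 - 3.7) * 0.6667
= 9.7667


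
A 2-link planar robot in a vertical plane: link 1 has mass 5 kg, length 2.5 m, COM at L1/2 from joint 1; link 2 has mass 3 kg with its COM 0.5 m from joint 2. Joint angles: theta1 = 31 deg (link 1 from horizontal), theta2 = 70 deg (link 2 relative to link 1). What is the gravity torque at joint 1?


Horizontal distance from joint 1 to link-1 COM:
  x_c1 = (L1/2)*cos(t1) = 1.25 * 0.8572 = 1.0715 m
Horizontal distance from joint 1 to link-2 COM:
  x_c2 = L1*cos(t1) + Lc2*cos(t1+t2)
       = 2.5*0.8572 + 0.5*-0.1908 = 2.0475 m
tau1 = m1*g*x_c1 + m2*g*x_c2
     = 5*9.81*1.0715 + 3*9.81*2.0475
     = 52.5551 + 60.2583
     = 112.8134 Nm


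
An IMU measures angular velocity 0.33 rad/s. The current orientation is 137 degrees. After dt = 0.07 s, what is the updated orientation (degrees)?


delta_theta = w * dt = 0.33 * 0.07 = 0.0231 rad
= 1.3235 deg
theta_new = 137 + 1.3235 = 138.3235 deg


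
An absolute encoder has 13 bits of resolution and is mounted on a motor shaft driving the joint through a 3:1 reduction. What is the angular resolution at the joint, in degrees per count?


counts = 2^13 = 8192
effective counts at joint = 8192 * 3 = 24576
resolution = 360 / 24576
= 0.0146 deg/count


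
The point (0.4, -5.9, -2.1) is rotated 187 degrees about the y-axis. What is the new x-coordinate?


Rotation about y-axis: x' = x*cos(theta) + z*sin(theta)
= 0.4 * -0.9925 + -2.1 * -0.1219
= -0.1411


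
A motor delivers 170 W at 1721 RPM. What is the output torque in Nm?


omega = 1721 * 2*pi/60 = 180.2227 rad/s
tau = P / omega = 170 / 180.2227
= 0.9433 Nm


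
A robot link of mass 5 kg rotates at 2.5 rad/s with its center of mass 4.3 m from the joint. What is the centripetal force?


F = m * omega^2 * r
= 5 * 2.5^2 * 4.3
= 5 * 6.25 * 4.3
= 134.375 N


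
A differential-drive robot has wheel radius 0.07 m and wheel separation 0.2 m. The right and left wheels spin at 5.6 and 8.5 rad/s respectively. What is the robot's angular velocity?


vR = r*wR = 0.07*5.6 = 0.392 m/s
vL = r*wL = 0.07*8.5 = 0.595 m/s
v = (vR+vL)/2 = 0.4935 m/s
omega = (vR-vL)/L = -1.015 rad/s
angular velocity = -1.015 rad/s


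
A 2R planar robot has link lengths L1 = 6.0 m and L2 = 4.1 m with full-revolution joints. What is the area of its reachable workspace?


r_max = L1 + L2 = 10.1 m
r_min = |L1 - L2| = 1.9 m
Area = pi*(r_max^2 - r_min^2)
= pi*(102.01 - 3.61)
= pi * 98.4
= 309.1327 m^2


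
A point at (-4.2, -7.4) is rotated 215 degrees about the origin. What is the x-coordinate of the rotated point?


x' = x*cos(theta) - y*sin(theta)
cos(215 deg) = -0.8192, sin(215 deg) = -0.5736
x' = -4.2 * -0.8192 - -7.4 * -0.5736
= 3.4404 - 4.2445
= -0.804


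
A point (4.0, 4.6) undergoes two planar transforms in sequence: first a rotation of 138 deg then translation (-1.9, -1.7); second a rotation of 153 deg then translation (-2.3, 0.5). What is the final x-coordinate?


After transform 1:
x1 = cos(138)*4.0 - sin(138)*4.6 + -1.9 = -7.9506
y1 = sin(138)*4.0 + cos(138)*4.6 + -1.7 = -2.4419
After transform 2:
x2 = cos(153)*-7.9506 - sin(153)*-2.4419 + -2.3
= 5.8926


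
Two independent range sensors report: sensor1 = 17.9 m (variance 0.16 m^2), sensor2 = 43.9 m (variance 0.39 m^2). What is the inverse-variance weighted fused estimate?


w1 = (1/var1) / (1/var1 + 1/var2)
   = 6.25 / (6.25 + 2.5641) = 0.7091
w2 = 1 - w1 = 0.2909
fused = w1*s1 + w2*s2 = 12.6927 + 12.7709
= 25.4636 m


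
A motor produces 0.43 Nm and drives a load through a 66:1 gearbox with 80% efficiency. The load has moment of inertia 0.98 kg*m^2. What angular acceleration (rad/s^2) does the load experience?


tau_out = tau_motor * N * eta
= 0.43 * 66 * 0.8 = 22.704 Nm
alpha = tau_out / I = 22.704 / 0.98
= 23.1673 rad/s^2


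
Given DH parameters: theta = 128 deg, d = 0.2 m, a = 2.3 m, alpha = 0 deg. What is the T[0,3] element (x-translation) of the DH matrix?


T[0,3] = a * cos(theta)
= 2.3 * cos(128 deg)
= 2.3 * -0.6157
= -1.416


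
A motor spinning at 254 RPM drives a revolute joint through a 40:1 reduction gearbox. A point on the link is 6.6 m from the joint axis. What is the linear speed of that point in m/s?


omega_motor = 254 * 2*pi/60 = 26.5988 rad/s
omega_joint = omega_motor / 40 = 0.665 rad/s
v = omega_joint * r = 0.665 * 6.6
= 4.3888 m/s


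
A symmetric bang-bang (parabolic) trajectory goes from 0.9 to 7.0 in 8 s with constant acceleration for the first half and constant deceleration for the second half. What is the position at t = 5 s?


Symmetric rest-to-rest: each phase covers (pf-p0)/2 in time T/2. 0.5*a*(T/2)^2 = (pf-p0)/2 => a = 4*(pf-p0)/T^2
a = 4*(7.0-0.9)/8^2 = 0.3812
t = 5 is in the deceleration phase (t > T/2).
p = pf - 0.5*a*(T-t)^2 = 7.0 - 0.5*0.3812*3^2
= 5.2844


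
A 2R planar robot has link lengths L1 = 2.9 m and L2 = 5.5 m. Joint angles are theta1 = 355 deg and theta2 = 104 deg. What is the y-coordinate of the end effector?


Convert angles to radians: theta1 = 6.1959, theta2 = 1.8151
y = L1*sin(theta1) + L2*sin(theta1+theta2)
y = -0.2528 + 5.4323
y = 5.1795


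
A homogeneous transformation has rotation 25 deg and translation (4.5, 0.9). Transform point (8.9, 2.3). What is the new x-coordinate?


x' = cos(theta)*px - sin(theta)*py + tx
= 0.9063*8.9 - 0.4226*2.3 + 4.5
= 11.5941


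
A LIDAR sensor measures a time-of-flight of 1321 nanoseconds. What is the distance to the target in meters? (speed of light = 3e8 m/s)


tof = 1321 ns = 1.321e-06 s
dist = c * tof / 2
= 3e8 * 1.321e-06 / 2
= 198.15 m


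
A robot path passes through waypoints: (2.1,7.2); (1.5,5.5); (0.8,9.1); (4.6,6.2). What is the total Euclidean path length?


Segment lengths:
  seg1 = sqrt((-0.6)^2 + (-1.7)^2) = 1.8028
  seg2 = sqrt((-0.7)^2 + (3.6)^2) = 3.6674
  seg3 = sqrt((3.8)^2 + (-2.9)^2) = 4.7802
Total = 10.2504


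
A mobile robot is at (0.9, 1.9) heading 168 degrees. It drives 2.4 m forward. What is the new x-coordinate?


x_new = x0 + d*cos(theta)
= 0.9 + 2.4*cos(168)
= 0.9 + -2.3476
= -1.4476


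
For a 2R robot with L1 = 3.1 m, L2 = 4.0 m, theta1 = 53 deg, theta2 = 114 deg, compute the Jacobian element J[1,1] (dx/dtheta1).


J[1,1] = -L1*sin(t1) - L2*sin(t1+t2)
= -3.1*sin(53) - 4.0*sin(167)
= -3.3756


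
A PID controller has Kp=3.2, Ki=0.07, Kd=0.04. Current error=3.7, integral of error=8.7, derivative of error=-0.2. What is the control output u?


u = Kp*e + Ki*int(e) + Kd*de/dt
= 3.2*3.7 + 0.07*8.7 + 0.04*(-0.2)
= 11.84 + 0.609 + -0.008
= 12.441


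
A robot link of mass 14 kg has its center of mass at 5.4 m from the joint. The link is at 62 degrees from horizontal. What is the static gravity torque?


tau = m*g*L*cos(angle)
= 14 * 9.81 * 5.4 * cos(62 deg)
= 14 * 9.81 * 5.4 * 0.4695
= 348.177 Nm


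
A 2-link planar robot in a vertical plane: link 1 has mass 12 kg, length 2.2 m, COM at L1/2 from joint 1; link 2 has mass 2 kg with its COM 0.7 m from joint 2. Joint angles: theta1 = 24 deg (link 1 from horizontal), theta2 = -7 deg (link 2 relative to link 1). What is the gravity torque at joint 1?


Horizontal distance from joint 1 to link-1 COM:
  x_c1 = (L1/2)*cos(t1) = 1.1 * 0.9135 = 1.0049 m
Horizontal distance from joint 1 to link-2 COM:
  x_c2 = L1*cos(t1) + Lc2*cos(t1+t2)
       = 2.2*0.9135 + 0.7*0.9563 = 2.6792 m
tau1 = m1*g*x_c1 + m2*g*x_c2
     = 12*9.81*1.0049 + 2*9.81*2.6792
     = 118.2968 + 52.5662
     = 170.863 Nm


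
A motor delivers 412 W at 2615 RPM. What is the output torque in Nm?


omega = 2615 * 2*pi/60 = 273.8422 rad/s
tau = P / omega = 412 / 273.8422
= 1.5045 Nm


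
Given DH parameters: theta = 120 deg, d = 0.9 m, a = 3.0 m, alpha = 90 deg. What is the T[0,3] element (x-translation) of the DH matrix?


T[0,3] = a * cos(theta)
= 3.0 * cos(120 deg)
= 3.0 * -0.5
= -1.5


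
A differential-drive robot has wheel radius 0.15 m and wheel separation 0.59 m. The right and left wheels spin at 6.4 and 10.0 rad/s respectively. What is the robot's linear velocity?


vR = r*wR = 0.15*6.4 = 0.96 m/s
vL = r*wL = 0.15*10.0 = 1.5 m/s
v = (vR+vL)/2 = 1.23 m/s
omega = (vR-vL)/L = -0.9153 rad/s
linear velocity = 1.23 m/s


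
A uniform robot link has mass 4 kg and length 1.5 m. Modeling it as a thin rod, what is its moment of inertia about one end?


I = (1/3) * m * L^2
= (1/3) * 4 * 1.5^2
= 0.333333 * 4 * 2.25
= 3.0 kg*m^2


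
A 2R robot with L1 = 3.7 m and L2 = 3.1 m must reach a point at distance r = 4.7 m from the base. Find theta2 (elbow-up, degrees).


cos(theta2) = (r^2 - L1^2 - L2^2) / (2*L1*L2)
cos(theta2) = (22.09 - 13.69 - 9.61) / 22.94
cos(theta2) = -0.052746
theta2 = 93.0235 degrees


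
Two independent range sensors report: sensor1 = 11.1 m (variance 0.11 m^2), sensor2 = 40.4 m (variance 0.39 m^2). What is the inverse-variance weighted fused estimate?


w1 = (1/var1) / (1/var1 + 1/var2)
   = 9.0909 / (9.0909 + 2.5641) = 0.78
w2 = 1 - w1 = 0.22
fused = w1*s1 + w2*s2 = 8.658 + 8.888
= 17.546 m


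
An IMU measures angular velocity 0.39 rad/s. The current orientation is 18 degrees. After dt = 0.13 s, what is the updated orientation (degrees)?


delta_theta = w * dt = 0.39 * 0.13 = 0.0507 rad
= 2.9049 deg
theta_new = 18 + 2.9049 = 20.9049 deg


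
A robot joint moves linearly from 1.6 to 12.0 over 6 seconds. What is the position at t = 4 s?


s = t/T = 4/6 = 0.6667
p(t) = p0 + (pf-p0)*s
= 1.6 + (12.0 - 1.6) * 0.6667
= 8.5333


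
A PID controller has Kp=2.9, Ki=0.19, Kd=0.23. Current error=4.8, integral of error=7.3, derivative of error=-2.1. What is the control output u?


u = Kp*e + Ki*int(e) + Kd*de/dt
= 2.9*4.8 + 0.19*7.3 + 0.23*(-2.1)
= 13.92 + 1.387 + -0.483
= 14.824


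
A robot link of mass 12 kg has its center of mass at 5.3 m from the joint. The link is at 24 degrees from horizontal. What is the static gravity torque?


tau = m*g*L*cos(angle)
= 12 * 9.81 * 5.3 * cos(24 deg)
= 12 * 9.81 * 5.3 * 0.9135
= 569.9756 Nm


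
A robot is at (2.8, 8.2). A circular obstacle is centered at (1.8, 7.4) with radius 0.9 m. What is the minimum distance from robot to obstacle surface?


center_dist = sqrt((2.8-1.8)^2 + (8.2-7.4)^2)
= sqrt(1.0 + 0.64)
= 1.2806
min_dist = center_dist - radius = 1.2806 - 0.9 = 0.3806 m


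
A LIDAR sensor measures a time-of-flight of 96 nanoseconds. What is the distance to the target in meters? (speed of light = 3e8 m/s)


tof = 96 ns = 9.6e-08 s
dist = c * tof / 2
= 3e8 * 9.6e-08 / 2
= 14.4 m


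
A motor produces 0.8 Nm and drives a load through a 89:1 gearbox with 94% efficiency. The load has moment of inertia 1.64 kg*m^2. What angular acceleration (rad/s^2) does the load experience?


tau_out = tau_motor * N * eta
= 0.8 * 89 * 0.94 = 66.928 Nm
alpha = tau_out / I = 66.928 / 1.64
= 40.8098 rad/s^2


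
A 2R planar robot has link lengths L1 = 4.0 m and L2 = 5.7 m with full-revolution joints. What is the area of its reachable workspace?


r_max = L1 + L2 = 9.7 m
r_min = |L1 - L2| = 1.7 m
Area = pi*(r_max^2 - r_min^2)
= pi*(94.09 - 2.89)
= pi * 91.2
= 286.5133 m^2


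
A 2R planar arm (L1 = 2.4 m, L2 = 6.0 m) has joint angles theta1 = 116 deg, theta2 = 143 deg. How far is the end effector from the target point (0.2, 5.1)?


End effector via forward kinematics:
x = L1*cos(t1) + L2*cos(t1+t2) = -2.1969
y = L1*sin(t1) + L2*sin(t1+t2) = -3.7327
Distance to target:
d = sqrt((0.2 - -2.1969)^2 + (5.1 - -3.7327)^2)
= sqrt(5.7453 + 78.0158)
= 9.1521 m


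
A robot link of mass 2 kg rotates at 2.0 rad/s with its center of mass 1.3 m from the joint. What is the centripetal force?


F = m * omega^2 * r
= 2 * 2.0^2 * 1.3
= 2 * 4.0 * 1.3
= 10.4 N


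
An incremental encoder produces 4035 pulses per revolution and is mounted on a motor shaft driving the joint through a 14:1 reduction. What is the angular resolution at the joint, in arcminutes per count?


counts per rev = 4035
effective counts at joint = 4035 * 14 = 56490
resolution = 360*60 / 56490
= 0.3824 arcmin/count


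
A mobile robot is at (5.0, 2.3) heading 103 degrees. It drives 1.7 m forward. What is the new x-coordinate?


x_new = x0 + d*cos(theta)
= 5.0 + 1.7*cos(103)
= 5.0 + -0.3824
= 4.6176


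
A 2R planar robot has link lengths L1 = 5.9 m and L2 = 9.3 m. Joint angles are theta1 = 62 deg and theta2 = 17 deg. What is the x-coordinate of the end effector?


Convert angles to radians: theta1 = 1.0821, theta2 = 0.2967
x = L1*cos(theta1) + L2*cos(theta1+theta2)
x = 2.7699 + 1.7745
x = 4.5444


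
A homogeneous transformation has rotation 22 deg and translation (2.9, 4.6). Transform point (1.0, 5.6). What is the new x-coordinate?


x' = cos(theta)*px - sin(theta)*py + tx
= 0.9272*1.0 - 0.3746*5.6 + 2.9
= 1.7294


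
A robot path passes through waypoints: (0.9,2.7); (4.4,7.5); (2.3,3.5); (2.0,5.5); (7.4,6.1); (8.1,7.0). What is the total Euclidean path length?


Segment lengths:
  seg1 = sqrt((3.5)^2 + (4.8)^2) = 5.9405
  seg2 = sqrt((-2.1)^2 + (-4.0)^2) = 4.5177
  seg3 = sqrt((-0.3)^2 + (2.0)^2) = 2.0224
  seg4 = sqrt((5.4)^2 + (0.6)^2) = 5.4332
  seg5 = sqrt((0.7)^2 + (0.9)^2) = 1.1402
Total = 19.0541


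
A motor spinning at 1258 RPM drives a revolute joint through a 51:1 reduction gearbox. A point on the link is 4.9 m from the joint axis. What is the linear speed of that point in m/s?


omega_motor = 1258 * 2*pi/60 = 131.7375 rad/s
omega_joint = omega_motor / 51 = 2.5831 rad/s
v = omega_joint * r = 2.5831 * 4.9
= 12.6571 m/s
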